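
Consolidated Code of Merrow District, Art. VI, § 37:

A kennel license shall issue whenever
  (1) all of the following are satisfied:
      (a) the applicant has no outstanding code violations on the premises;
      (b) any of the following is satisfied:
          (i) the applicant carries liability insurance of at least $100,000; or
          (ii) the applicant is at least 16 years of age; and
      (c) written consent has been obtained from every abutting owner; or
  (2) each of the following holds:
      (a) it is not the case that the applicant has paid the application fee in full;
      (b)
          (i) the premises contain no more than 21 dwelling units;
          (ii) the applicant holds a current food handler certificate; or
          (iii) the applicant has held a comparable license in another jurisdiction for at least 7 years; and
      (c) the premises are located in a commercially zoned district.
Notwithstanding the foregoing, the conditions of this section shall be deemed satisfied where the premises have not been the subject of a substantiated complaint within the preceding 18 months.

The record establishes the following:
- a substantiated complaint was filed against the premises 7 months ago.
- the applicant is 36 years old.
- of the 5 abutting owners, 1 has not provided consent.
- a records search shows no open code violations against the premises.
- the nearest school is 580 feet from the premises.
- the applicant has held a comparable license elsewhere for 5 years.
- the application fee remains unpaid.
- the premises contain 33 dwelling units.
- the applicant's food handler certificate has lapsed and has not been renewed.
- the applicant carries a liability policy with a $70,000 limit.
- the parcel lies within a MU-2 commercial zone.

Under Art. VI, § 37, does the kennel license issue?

No — denied.

(a) no code violations — satisfied.
(i) insurance ≥ $100,000 — fails.
(ii) age ≥ 16 — holds.
(b): F OR T → true.
(c) all abutters consent — not met.
So (1) is not satisfied (T AND T AND F).
(a) not (fee paid) — holds.
(i) ≤ 21 units — fails.
(ii) food handler cert. — fails.
(iii) prior license ≥ 7 yr — not met.
(b) = F OR F OR F = false.
(c) commercially zoned — satisfied.
(2): T AND F AND T → false.
So Overall is not satisfied (F OR F).
Exception (no complaint in 18 mo.) — not satisfied.
Result: main false OR exception false → false.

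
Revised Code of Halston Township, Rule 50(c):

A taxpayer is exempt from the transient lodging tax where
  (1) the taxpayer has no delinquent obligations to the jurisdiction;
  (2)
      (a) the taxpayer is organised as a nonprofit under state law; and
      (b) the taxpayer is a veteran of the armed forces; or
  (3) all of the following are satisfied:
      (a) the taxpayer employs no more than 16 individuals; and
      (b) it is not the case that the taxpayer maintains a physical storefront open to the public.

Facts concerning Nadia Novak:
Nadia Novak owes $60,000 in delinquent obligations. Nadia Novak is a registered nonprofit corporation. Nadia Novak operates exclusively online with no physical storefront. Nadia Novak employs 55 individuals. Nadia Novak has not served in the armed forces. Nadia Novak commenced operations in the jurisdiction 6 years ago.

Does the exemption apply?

No — not exempt.

(1) no delinquency — not satisfied.
(a) nonprofit — satisfied.
(b) veteran — fails.
(2) = T AND F = false.
(a) ≤ 16 employees — fails.
(b) not (has storefront) — satisfied.
(3): F AND T → false.
Overall: F OR F OR F → false.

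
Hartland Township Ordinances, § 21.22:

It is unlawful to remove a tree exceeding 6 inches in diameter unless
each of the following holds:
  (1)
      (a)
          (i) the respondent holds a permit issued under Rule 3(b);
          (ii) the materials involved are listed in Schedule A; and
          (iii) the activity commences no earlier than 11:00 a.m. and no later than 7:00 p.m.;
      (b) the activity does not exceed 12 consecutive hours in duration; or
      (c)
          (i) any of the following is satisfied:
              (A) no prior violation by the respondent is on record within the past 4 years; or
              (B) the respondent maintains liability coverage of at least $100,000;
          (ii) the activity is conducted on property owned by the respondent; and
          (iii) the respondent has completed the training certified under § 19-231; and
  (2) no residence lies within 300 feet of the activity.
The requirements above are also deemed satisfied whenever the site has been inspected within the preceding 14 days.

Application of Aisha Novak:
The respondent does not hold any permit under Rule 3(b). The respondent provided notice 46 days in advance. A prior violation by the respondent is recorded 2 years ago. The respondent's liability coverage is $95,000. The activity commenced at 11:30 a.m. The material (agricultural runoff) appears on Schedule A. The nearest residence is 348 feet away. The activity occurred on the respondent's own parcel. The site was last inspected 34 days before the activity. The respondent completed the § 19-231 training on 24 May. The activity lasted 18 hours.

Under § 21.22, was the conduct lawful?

(i) holds permit — not met.
(ii) Schedule A material — met.
(iii) start within hours — satisfied.
(a): F AND T AND T → false.
(b) ≤ 12 hrs duration — fails.
(A) no prior violation — not met.
(B) coverage ≥ $100,000 — not satisfied.
So (i) is not satisfied (F OR F).
(ii) own property — holds.
(iii) training certified — satisfied.
So (c) is not satisfied (F AND T AND T).
So (1) is not satisfied (F OR F OR F).
(2) no residence in 300 ft — met.
Overall = F AND T = false.
Exception (site inspected) — not satisfied.
Result: main false OR exception false → false.

No — unlawful.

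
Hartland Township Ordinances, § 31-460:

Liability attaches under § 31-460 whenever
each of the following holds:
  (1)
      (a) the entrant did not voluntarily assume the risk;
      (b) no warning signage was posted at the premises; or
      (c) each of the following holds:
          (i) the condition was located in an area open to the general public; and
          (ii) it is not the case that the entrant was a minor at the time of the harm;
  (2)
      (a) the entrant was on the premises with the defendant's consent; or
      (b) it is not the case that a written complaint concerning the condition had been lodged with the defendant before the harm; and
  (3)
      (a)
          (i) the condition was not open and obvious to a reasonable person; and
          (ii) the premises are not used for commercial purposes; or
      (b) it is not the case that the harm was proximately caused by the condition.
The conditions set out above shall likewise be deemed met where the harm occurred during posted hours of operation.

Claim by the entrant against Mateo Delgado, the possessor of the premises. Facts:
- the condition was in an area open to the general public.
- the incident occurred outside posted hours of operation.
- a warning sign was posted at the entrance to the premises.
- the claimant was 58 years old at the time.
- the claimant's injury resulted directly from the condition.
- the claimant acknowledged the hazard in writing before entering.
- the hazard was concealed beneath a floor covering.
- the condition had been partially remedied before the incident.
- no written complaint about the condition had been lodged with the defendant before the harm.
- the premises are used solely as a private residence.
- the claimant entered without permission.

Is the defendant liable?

(a) no assumed risk — not satisfied.
(b) no signage posted — fails.
(i) public area — met.
(ii) not (entrant a minor) — met.
So (c) is satisfied (T AND T).
(1) = F OR F OR T = true.
(a) consent to enter — fails.
(b) not (complaint lodged) — met.
(2) = F OR T = true.
(i) not open/obvious — met.
(ii) not (commercial use) — satisfied.
So (a) is satisfied (T AND T).
(b) not (proximate cause) — not satisfied.
(3) = T OR F = true.
Overall: T AND T AND T → true.
Exception (during posted hours) — not satisfied.
Result: main true OR exception false → true.

Yes — liable.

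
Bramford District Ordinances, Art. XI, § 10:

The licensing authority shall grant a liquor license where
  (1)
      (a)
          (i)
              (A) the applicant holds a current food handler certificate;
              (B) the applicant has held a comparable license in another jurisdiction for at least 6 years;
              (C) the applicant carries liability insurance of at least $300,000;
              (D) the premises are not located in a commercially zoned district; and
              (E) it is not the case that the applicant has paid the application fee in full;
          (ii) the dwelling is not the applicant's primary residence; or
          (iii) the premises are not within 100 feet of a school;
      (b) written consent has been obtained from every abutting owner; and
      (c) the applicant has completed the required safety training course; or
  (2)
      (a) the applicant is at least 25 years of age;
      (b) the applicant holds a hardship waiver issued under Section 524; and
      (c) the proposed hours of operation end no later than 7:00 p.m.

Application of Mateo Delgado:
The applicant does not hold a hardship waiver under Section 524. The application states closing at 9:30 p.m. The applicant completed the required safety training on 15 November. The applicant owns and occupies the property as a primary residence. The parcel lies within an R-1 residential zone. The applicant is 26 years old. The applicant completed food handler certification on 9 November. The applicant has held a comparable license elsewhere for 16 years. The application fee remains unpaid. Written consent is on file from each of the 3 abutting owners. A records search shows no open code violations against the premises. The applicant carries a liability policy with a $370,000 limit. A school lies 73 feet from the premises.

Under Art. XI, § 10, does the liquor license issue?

(A) food handler cert. — met.
(B) prior license ≥ 6 yr — holds.
(C) insurance ≥ $300,000 — holds.
(D) not (commercially zoned) — satisfied.
(E) not (fee paid) — holds.
So (i) is satisfied (T AND T AND T AND T AND T).
(ii) not (primary residence) — not satisfied.
(iii) ≥100 ft from school — not satisfied.
(a) = T OR F OR F = true.
(b) all abutters consent — satisfied.
(c) safety training — satisfied.
(1) = T AND T AND T = true.
(a) age ≥ 25 — holds.
(b) hardship waiver — not satisfied.
(c) closes by 7 p.m. — not satisfied.
So (2) is not satisfied (T AND F AND F).
So Overall is satisfied (T OR F).

Yes — granted.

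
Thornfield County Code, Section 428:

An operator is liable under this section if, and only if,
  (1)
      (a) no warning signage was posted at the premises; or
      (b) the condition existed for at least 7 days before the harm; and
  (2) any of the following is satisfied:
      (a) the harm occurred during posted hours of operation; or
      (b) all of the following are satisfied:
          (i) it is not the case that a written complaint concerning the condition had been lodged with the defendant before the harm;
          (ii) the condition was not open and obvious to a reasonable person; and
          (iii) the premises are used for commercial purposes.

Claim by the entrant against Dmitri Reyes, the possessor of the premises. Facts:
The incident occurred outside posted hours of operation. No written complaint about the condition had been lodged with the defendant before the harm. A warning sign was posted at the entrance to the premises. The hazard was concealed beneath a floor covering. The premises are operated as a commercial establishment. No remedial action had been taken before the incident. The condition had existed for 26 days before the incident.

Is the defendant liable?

Yes — liable.

(a) no signage posted — fails.
(b) condition ≥7 days old — satisfied.
(1) = F OR T = true.
(a) during posted hours — not satisfied.
(i) not (complaint lodged) — satisfied.
(ii) not open/obvious — satisfied.
(iii) commercial use — satisfied.
(b): T AND T AND T → true.
So (2) is satisfied (F OR T).
So Overall is satisfied (T AND T).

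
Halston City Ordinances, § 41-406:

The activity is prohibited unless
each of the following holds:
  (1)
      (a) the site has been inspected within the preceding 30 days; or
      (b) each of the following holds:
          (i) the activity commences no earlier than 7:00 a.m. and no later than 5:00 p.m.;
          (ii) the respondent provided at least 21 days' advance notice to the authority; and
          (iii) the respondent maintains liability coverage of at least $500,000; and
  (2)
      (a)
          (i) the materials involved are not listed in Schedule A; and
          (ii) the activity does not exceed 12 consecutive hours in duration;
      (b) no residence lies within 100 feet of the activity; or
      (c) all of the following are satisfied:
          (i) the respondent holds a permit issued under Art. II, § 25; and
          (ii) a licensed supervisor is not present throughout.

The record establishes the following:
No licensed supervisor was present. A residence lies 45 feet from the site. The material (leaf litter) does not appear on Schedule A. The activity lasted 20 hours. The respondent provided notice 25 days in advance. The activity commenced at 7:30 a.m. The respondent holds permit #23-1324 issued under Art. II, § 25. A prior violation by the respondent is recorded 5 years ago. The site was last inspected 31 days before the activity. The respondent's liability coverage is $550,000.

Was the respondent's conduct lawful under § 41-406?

Yes — lawful.

(a) site inspected — fails.
(i) start within hours — met.
(ii) ≥21 days' notice — holds.
(iii) coverage ≥ $500,000 — holds.
So (b) is satisfied (T AND T AND T).
(1): F OR T → true.
(i) not (Schedule A material) — met.
(ii) ≤ 12 hrs duration — not satisfied.
So (a) is not satisfied (T AND F).
(b) no residence in 100 ft — not met.
(i) holds permit — holds.
(ii) not (supervisor present) — holds.
(c): T AND T → true.
(2) = F OR F OR T = true.
Overall: T AND T → true.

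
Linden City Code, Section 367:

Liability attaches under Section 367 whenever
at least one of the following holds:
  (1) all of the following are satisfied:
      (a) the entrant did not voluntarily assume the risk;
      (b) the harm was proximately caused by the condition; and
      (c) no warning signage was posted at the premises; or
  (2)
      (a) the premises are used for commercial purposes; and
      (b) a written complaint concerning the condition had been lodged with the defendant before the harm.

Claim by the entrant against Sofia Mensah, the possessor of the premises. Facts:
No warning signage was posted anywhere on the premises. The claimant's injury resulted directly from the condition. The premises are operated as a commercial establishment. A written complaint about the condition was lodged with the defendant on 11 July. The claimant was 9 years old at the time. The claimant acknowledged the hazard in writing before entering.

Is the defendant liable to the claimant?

(a) no assumed risk — not met.
(b) proximate cause — satisfied.
(c) no signage posted — met.
(1): F AND T AND T → false.
(a) commercial use — satisfied.
(b) complaint lodged — holds.
So (2) is satisfied (T AND T).
Overall: F OR T → true.

Yes — liable.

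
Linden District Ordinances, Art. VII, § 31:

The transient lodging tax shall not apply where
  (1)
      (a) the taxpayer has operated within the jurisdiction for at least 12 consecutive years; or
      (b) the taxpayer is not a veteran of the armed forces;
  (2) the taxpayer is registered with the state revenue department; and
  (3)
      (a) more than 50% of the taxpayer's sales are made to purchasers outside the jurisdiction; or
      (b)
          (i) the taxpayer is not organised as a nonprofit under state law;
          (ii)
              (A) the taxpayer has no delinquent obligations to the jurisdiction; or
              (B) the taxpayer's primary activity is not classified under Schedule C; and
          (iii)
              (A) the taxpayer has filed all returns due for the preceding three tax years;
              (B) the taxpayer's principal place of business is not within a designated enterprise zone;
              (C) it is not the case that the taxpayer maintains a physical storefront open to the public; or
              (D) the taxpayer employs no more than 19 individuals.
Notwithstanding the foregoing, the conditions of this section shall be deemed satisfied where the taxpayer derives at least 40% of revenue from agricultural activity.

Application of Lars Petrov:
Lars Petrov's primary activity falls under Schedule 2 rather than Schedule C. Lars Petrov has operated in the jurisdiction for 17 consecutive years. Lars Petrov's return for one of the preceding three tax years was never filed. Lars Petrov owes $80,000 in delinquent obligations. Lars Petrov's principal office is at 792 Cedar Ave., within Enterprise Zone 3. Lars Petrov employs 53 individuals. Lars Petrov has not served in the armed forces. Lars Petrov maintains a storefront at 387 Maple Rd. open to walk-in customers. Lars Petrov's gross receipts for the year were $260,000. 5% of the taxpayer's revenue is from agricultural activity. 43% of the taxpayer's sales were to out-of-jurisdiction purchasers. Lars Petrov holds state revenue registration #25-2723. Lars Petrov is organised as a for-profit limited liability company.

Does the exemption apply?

(a) ≥ 12 yrs in jurisdiction — holds.
(b) not (veteran) — satisfied.
(1) = T OR T = true.
(2) state-registered — satisfied.
(a) >50% out-of-jur. sales — fails.
(i) not (nonprofit) — satisfied.
(A) no delinquency — fails.
(B) not (Schedule C activity) — met.
(ii): F OR T → true.
(A) returns current — fails.
(B) not (in enterprise zone) — not met.
(C) not (has storefront) — not met.
(D) ≤ 19 employees — not satisfied.
(iii): F OR F OR F OR F → false.
(b) = T AND T AND F = false.
(3): F OR F → false.
So Overall is not satisfied (T AND T AND F).
Exception (≥40% agricultural) — not satisfied.
Result: main false OR exception false → false.

No — not exempt.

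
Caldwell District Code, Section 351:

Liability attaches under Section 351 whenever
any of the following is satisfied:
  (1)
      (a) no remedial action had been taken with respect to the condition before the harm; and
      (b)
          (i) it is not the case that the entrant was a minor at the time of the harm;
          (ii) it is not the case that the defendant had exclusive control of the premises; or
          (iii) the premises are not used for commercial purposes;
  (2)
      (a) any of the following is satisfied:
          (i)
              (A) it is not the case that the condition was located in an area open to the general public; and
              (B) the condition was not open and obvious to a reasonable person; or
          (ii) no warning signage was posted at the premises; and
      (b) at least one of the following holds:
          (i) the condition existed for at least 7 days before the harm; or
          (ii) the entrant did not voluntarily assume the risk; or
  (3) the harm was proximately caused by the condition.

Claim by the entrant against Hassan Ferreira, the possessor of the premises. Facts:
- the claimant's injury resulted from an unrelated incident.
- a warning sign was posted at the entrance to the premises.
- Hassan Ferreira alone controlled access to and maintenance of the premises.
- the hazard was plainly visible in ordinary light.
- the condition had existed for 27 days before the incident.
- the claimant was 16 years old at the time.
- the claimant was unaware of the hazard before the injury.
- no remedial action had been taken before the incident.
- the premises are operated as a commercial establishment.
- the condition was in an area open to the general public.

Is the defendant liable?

No — not liable.

(a) no remedial action — satisfied.
(i) not (entrant a minor) — fails.
(ii) not (exclusive control) — not satisfied.
(iii) not (commercial use) — not satisfied.
(b) = F OR F OR F = false.
(1) = T AND F = false.
(A) not (public area) — not met.
(B) not open/obvious — fails.
(i) = F AND F = false.
(ii) no signage posted — not satisfied.
(a): F OR F → false.
(i) condition ≥7 days old — met.
(ii) no assumed risk — met.
So (b) is satisfied (T OR T).
(2) = F AND T = false.
(3) proximate cause — fails.
Overall = F OR F OR F = false.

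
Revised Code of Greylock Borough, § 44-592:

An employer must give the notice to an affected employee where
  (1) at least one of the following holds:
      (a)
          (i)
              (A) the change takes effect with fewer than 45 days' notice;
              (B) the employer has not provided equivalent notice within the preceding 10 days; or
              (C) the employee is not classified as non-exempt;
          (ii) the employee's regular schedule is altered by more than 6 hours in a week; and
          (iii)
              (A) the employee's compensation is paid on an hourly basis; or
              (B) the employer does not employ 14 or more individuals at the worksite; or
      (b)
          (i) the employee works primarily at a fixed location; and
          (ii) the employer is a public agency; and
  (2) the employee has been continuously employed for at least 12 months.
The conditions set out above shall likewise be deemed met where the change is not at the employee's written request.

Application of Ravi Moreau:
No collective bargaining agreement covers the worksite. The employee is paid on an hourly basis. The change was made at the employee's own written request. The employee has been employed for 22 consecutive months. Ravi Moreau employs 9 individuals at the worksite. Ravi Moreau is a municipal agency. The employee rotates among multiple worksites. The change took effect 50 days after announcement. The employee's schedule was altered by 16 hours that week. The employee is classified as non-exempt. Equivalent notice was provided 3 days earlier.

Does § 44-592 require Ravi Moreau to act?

No — not required.

(A) < 45 days' notice — not satisfied.
(B) no recent notice — fails.
(C) not (non-exempt) — not satisfied.
(i): F OR F OR F → false.
(ii) schedule shift > 6h — satisfied.
(A) hourly-paid — met.
(B) not (≥ 14 at site) — met.
So (iii) is satisfied (T OR T).
(a): F AND T AND T → false.
(i) fixed location — not met.
(ii) public agency — satisfied.
(b): F AND T → false.
So (1) is not satisfied (F OR F).
(2) tenure ≥ 12 mo. — holds.
Overall: F AND T → false.
Exception (not employee-requested) — not satisfied.
Result: main false OR exception false → false.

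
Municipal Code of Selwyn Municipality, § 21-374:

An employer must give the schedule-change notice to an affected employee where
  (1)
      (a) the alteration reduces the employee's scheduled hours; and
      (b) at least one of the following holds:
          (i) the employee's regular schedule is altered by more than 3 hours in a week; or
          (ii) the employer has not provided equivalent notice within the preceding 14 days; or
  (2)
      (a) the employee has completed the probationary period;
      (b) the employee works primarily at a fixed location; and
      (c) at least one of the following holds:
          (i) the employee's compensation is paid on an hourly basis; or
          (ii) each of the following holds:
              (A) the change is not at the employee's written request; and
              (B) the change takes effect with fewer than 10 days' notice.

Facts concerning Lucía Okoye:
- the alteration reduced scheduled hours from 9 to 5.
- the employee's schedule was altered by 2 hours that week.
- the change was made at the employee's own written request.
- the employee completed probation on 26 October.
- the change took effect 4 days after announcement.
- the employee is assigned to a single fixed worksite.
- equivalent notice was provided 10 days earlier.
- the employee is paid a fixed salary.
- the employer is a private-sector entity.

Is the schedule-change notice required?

No — not required.

(a) hours reduced — satisfied.
(i) schedule shift > 3h — fails.
(ii) no recent notice — fails.
(b) = F OR F = false.
So (1) is not satisfied (T AND F).
(a) past probation — satisfied.
(b) fixed location — met.
(i) hourly-paid — not satisfied.
(A) not employee-requested — not met.
(B) < 10 days' notice — holds.
(ii) = F AND T = false.
(c): F OR F → false.
So (2) is not satisfied (T AND T AND F).
Overall = F OR F = false.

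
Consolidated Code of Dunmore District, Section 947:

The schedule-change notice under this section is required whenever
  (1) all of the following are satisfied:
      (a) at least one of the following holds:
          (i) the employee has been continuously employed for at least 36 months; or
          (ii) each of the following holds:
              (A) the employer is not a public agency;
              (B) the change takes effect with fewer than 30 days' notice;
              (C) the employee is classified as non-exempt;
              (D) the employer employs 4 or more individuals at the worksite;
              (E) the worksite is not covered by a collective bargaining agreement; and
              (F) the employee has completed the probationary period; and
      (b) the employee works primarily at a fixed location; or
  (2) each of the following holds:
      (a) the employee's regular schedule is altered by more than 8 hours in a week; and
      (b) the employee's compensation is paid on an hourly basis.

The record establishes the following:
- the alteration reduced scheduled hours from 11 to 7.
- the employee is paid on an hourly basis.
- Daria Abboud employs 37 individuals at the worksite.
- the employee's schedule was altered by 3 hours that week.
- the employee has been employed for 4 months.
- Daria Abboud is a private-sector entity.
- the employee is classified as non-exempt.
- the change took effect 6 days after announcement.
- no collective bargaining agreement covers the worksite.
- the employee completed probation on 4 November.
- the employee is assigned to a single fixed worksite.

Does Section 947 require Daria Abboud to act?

Yes — required.

(i) tenure ≥ 36 mo. — fails.
(A) not (public agency) — holds.
(B) < 30 days' notice — met.
(C) non-exempt — satisfied.
(D) ≥ 4 at site — holds.
(E) no CBA — satisfied.
(F) past probation — holds.
(ii) = T AND T AND T AND T AND T AND T = true.
So (a) is satisfied (F OR T).
(b) fixed location — holds.
(1) = T AND T = true.
(a) schedule shift > 8h — not satisfied.
(b) hourly-paid — met.
So (2) is not satisfied (F AND T).
So Overall is satisfied (T OR F).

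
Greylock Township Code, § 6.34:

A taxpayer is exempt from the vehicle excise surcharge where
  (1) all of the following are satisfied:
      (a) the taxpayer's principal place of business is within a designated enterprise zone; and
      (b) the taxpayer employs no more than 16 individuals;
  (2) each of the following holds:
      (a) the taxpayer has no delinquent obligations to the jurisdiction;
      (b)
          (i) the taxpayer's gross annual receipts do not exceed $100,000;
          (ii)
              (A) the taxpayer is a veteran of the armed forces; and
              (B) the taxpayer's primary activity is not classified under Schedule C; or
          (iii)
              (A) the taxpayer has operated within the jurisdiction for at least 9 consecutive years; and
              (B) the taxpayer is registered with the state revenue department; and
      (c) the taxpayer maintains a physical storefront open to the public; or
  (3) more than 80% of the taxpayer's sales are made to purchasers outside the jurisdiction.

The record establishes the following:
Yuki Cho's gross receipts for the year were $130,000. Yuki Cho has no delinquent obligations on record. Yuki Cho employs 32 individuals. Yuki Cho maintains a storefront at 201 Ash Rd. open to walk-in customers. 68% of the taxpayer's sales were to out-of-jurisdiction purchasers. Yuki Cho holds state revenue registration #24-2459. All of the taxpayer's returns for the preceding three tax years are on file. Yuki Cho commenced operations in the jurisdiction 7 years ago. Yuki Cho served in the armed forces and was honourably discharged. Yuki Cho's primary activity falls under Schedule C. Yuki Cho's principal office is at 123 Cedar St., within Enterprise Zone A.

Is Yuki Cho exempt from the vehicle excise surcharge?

(a) in enterprise zone — satisfied.
(b) ≤ 16 employees — not met.
(1) = T AND F = false.
(a) no delinquency — holds.
(i) receipts ≤ $100,000 — fails.
(A) veteran — satisfied.
(B) not (Schedule C activity) — not satisfied.
(ii): T AND F → false.
(A) ≥ 9 yrs in jurisdiction — not met.
(B) state-registered — met.
(iii): F AND T → false.
(b) = F OR F OR F = false.
(c) has storefront — holds.
So (2) is not satisfied (T AND F AND T).
(3) >80% out-of-jur. sales — fails.
Overall = F OR F OR F = false.

No — not exempt.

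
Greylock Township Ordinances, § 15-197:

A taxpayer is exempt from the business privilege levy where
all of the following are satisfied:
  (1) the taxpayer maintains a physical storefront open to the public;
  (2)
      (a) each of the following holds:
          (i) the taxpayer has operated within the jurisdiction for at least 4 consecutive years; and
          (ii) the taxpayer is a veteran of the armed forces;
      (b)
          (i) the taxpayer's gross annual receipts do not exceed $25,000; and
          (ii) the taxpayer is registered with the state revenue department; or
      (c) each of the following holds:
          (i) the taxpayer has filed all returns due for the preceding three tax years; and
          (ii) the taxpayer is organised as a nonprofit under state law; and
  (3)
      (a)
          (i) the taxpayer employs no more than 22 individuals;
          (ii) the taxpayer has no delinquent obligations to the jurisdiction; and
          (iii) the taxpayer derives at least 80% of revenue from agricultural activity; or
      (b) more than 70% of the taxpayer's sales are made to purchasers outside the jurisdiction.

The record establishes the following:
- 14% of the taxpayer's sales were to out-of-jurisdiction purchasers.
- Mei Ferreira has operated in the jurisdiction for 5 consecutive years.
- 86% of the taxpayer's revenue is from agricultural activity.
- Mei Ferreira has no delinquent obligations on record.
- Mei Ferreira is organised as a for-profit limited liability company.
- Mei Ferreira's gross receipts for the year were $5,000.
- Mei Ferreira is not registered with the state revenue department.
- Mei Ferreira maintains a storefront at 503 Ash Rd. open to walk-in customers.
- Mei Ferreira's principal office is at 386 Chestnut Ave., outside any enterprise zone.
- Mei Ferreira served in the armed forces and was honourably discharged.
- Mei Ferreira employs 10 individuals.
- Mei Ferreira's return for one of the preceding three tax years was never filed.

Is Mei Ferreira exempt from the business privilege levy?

(1) has storefront — satisfied.
(i) ≥ 4 yrs in jurisdiction — satisfied.
(ii) veteran — met.
(a) = T AND T = true.
(i) receipts ≤ $25,000 — satisfied.
(ii) state-registered — not met.
(b) = T AND F = false.
(i) returns current — fails.
(ii) nonprofit — not met.
(c): F AND F → false.
So (2) is satisfied (T OR F OR F).
(i) ≤ 22 employees — met.
(ii) no delinquency — satisfied.
(iii) ≥80% agricultural — holds.
(a) = T AND T AND T = true.
(b) >70% out-of-jur. sales — fails.
(3) = T OR F = true.
Overall = T AND T AND T = true.

Yes — exempt.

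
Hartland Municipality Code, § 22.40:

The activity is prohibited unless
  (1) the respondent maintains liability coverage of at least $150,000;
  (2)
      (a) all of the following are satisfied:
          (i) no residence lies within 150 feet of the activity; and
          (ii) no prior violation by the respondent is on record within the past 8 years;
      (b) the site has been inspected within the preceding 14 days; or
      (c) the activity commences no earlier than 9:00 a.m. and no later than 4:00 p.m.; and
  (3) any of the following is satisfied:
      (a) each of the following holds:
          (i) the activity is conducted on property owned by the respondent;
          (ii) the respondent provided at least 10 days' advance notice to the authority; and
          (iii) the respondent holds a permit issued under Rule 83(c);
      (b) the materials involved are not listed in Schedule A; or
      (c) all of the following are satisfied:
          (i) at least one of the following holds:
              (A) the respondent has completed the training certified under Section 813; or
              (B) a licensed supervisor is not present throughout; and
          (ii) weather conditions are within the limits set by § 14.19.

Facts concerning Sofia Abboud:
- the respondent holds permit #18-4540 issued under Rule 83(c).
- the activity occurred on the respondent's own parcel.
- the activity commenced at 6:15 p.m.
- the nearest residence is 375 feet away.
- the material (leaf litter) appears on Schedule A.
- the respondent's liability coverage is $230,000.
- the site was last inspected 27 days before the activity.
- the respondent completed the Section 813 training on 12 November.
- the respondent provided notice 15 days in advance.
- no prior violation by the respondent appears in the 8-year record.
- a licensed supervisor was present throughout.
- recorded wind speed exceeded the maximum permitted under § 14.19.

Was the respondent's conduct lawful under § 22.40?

(1) coverage ≥ $150,000 — met.
(i) no residence in 150 ft — holds.
(ii) no prior violation — satisfied.
(a) = T AND T = true.
(b) site inspected — not satisfied.
(c) start within hours — not met.
(2): T OR F OR F → true.
(i) own property — met.
(ii) ≥10 days' notice — met.
(iii) holds permit — holds.
(a) = T AND T AND T = true.
(b) not (Schedule A material) — fails.
(A) training certified — met.
(B) not (supervisor present) — not satisfied.
So (i) is satisfied (T OR F).
(ii) weather ok — not met.
(c) = T AND F = false.
(3): T OR F OR F → true.
Overall: T AND T AND T → true.

Yes — lawful.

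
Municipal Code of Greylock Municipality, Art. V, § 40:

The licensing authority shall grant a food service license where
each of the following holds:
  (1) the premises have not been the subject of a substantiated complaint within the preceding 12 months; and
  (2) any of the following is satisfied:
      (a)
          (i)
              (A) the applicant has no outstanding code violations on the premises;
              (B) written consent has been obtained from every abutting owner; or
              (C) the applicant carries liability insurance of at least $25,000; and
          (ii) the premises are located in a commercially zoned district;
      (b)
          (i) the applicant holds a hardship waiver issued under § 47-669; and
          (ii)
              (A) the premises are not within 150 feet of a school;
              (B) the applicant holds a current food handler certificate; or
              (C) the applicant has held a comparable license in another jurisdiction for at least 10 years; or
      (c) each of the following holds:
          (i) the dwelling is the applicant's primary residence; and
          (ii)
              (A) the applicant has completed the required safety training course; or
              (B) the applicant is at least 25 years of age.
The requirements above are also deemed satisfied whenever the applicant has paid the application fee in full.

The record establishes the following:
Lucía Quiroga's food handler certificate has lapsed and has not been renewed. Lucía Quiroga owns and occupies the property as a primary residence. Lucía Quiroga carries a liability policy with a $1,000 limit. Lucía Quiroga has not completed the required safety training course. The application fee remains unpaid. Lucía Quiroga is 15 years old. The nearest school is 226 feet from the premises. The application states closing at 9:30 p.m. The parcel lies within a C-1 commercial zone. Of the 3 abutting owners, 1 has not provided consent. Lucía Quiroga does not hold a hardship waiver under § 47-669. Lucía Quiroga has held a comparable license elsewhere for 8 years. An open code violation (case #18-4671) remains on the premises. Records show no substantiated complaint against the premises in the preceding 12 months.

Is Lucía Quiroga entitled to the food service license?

No — denied.

(1) no complaint in 12 mo. — satisfied.
(A) no code violations — not satisfied.
(B) all abutters consent — not satisfied.
(C) insurance ≥ $25,000 — fails.
(i): F OR F OR F → false.
(ii) commercially zoned — satisfied.
(a) = F AND T = false.
(i) hardship waiver — not met.
(A) ≥150 ft from school — met.
(B) food handler cert. — not met.
(C) prior license ≥ 10 yr — not met.
So (ii) is satisfied (T OR F OR F).
So (b) is not satisfied (F AND T).
(i) primary residence — satisfied.
(A) safety training — not satisfied.
(B) age ≥ 25 — not met.
(ii): F OR F → false.
So (c) is not satisfied (T AND F).
(2) = F OR F OR F = false.
Overall: T AND F → false.
Exception (fee paid) — not satisfied.
Result: main false OR exception false → false.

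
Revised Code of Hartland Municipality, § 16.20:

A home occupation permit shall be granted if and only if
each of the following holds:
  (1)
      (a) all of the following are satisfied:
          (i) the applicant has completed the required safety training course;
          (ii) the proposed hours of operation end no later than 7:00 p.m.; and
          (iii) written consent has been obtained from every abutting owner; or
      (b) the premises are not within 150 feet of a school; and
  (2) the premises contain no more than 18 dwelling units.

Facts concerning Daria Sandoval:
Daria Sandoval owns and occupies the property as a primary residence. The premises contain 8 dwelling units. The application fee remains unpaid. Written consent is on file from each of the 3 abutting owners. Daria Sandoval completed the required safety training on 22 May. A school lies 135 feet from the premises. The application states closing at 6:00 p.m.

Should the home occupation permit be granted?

Yes — granted.

(i) safety training — holds.
(ii) closes by 7 p.m. — met.
(iii) all abutters consent — holds.
(a): T AND T AND T → true.
(b) ≥150 ft from school — not met.
(1): T OR F → true.
(2) ≤ 18 units — satisfied.
So Overall is satisfied (T AND T).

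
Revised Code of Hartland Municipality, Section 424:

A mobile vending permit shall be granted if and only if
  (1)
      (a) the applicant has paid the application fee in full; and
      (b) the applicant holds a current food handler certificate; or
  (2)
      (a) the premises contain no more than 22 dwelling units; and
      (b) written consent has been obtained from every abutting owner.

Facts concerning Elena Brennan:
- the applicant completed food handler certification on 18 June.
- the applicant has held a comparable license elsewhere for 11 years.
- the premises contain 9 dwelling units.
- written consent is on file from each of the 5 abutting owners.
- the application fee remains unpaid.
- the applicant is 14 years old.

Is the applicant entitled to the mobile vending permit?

Yes — granted.

(a) fee paid — not met.
(b) food handler cert. — holds.
(1) = F AND T = false.
(a) ≤ 22 units — met.
(b) all abutters consent — met.
(2): T AND T → true.
Overall: F OR T → true.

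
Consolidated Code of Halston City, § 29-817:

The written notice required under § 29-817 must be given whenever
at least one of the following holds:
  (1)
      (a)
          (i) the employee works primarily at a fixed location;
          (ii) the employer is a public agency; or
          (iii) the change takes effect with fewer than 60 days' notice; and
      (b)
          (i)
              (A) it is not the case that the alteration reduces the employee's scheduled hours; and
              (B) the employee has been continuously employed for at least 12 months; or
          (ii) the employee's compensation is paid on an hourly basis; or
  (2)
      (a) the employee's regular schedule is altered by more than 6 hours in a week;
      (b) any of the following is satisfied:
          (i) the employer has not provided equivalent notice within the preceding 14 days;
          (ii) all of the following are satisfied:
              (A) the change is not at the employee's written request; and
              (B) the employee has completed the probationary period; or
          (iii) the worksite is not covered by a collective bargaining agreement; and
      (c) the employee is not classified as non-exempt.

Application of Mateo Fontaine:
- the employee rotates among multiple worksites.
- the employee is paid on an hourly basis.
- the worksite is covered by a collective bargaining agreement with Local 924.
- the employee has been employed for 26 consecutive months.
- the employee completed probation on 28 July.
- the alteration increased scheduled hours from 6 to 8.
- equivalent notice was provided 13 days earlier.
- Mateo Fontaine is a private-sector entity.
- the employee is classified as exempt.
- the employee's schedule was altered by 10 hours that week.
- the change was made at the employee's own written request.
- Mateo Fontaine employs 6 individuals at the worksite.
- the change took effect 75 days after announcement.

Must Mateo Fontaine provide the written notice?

No — not required.

(i) fixed location — not met.
(ii) public agency — fails.
(iii) < 60 days' notice — not satisfied.
(a) = F OR F OR F = false.
(A) not (hours reduced) — holds.
(B) tenure ≥ 12 mo. — met.
(i) = T AND T = true.
(ii) hourly-paid — satisfied.
(b) = T OR T = true.
(1) = F AND T = false.
(a) schedule shift > 6h — met.
(i) no recent notice — fails.
(A) not employee-requested — fails.
(B) past probation — satisfied.
So (ii) is not satisfied (F AND T).
(iii) no CBA — fails.
So (b) is not satisfied (F OR F OR F).
(c) not (non-exempt) — holds.
(2): T AND F AND T → false.
So Overall is not satisfied (F OR F).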